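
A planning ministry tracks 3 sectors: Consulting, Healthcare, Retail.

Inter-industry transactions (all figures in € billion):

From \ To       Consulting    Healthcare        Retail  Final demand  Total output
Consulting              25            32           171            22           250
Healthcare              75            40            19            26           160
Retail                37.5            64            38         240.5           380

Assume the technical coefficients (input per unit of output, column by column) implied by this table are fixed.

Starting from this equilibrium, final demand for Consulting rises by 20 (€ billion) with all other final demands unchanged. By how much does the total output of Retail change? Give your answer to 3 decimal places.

Δx_R = 10.830

Technical coefficients a_ij = z_ij / X_j:
  a_CC = 25/250 = 0.10, a_HC = 75/250 = 0.30, a_RC = 37.5/250 = 0.15
  a_CH = 32/160 = 0.20, a_HH = 40/160 = 0.25, a_RH = 64/160 = 0.40
  a_CR = 171/380 = 0.45, a_HR = 19/380 = 0.05, a_RR = 38/380 = 0.10
I − A =
  [   0.90    -0.20    -0.45]
  [  -0.30     0.75    -0.05]
  [  -0.15    -0.40     0.90]
Cofactors of I−A, C_ij = (−1)^(i+j)·(minor ij) (rows/columns in the sector order above):
  C_11 = (0.75)(0.90) − (-0.05)(-0.40) = 0.6550
  C_12 = −[(-0.30)(0.90) − (-0.05)(-0.15)] = 0.2775
  C_13 = (-0.30)(-0.40) − (0.75)(-0.15) = 0.2325
  C_21 = −[(-0.20)(0.90) − (-0.45)(-0.40)] = 0.3600
  C_22 = (0.90)(0.90) − (-0.45)(-0.15) = 0.7425
  C_23 = −[(0.90)(-0.40) − (-0.20)(-0.15)] = 0.3900
  C_31 = (-0.20)(-0.05) − (-0.45)(0.75) = 0.3475
  C_32 = −[(0.90)(-0.05) − (-0.45)(-0.30)] = 0.1800
  C_33 = (0.90)(0.75) − (-0.20)(-0.30) = 0.6150
det(I−A) = Σ_j (I−A)_1j·C_1j = (0.90)(0.6550) + (-0.20)(0.2775) + (-0.45)(0.2325) = 0.429375
adj(I−A) = Cᵀ =
  [ 0.6550   0.3600   0.3475]
  [ 0.2775   0.7425   0.1800]
  [ 0.2325   0.3900   0.6150]
(I − A)⁻¹ = adj(I−A) / det(I−A) ≈
  [   1.5255     0.8384     0.8093]
  [   0.6463     1.7293     0.4192]
  [   0.5415     0.9083     1.4323]
Δx = (I − A)⁻¹ Δd with Δd having +20 in the Consulting component and 0 elsewhere.
So Δx_R = L_RC · (+20), where L_RC = adj(I−A)_RC / det(I−A) = 0.2325 / 0.429375.
Δx_R = 0.2325 × (+20) / 0.429375 = 4.65 / 0.429375 ≈ 10.830.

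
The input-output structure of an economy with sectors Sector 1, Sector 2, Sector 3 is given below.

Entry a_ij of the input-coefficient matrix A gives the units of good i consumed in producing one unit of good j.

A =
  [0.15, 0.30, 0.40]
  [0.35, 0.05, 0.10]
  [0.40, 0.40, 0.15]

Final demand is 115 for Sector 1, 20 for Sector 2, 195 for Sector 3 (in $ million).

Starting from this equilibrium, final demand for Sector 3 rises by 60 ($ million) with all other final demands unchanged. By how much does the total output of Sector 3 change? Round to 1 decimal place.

Δx_3 = 122.8

I − A =
  [   0.85    -0.30    -0.40]
  [  -0.35     0.95    -0.10]
  [  -0.40    -0.40     0.85]
Cofactors of I−A, C_ij = (−1)^(i+j)·(minor ij) (rows/columns in the sector order above):
  C_11 = (0.95)(0.85) − (-0.10)(-0.40) = 0.7675
  C_12 = −[(-0.35)(0.85) − (-0.10)(-0.40)] = 0.3375
  C_13 = (-0.35)(-0.40) − (0.95)(-0.40) = 0.5200
  C_21 = −[(-0.30)(0.85) − (-0.40)(-0.40)] = 0.4150
  C_22 = (0.85)(0.85) − (-0.40)(-0.40) = 0.5625
  C_23 = −[(0.85)(-0.40) − (-0.30)(-0.40)] = 0.4600
  C_31 = (-0.30)(-0.10) − (-0.40)(0.95) = 0.4100
  C_32 = −[(0.85)(-0.10) − (-0.40)(-0.35)] = 0.2250
  C_33 = (0.85)(0.95) − (-0.30)(-0.35) = 0.7025
det(I−A) = Σ_j (I−A)_1j·C_1j = (0.85)(0.7675) + (-0.30)(0.3375) + (-0.40)(0.5200) = 0.343125
adj(I−A) = Cᵀ =
  [ 0.7675   0.4150   0.4100]
  [ 0.3375   0.5625   0.2250]
  [ 0.5200   0.4600   0.7025]
(I − A)⁻¹ = adj(I−A) / det(I−A) ≈
  [   2.2368     1.2095     1.1949]
  [   0.9836     1.6393     0.6557]
  [   1.5155     1.3406     2.0474]
Δx = (I − A)⁻¹ Δd with Δd having +60 in the Sector 3 component and 0 elsewhere.
So Δx_3 = L_33 · (+60), where L_33 = adj(I−A)_33 / det(I−A) = 0.7025 / 0.343125.
Δx_3 = 0.7025 × (+60) / 0.343125 = 42.15 / 0.343125 ≈ 122.8.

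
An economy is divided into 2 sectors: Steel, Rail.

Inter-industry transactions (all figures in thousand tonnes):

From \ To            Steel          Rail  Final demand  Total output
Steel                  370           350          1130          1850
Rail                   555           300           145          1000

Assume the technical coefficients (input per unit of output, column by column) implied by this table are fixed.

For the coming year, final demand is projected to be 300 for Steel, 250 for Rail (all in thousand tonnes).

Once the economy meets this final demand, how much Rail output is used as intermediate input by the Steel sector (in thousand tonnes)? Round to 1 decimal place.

z_21 = 196.2

Technical coefficients a_ij = z_ij / X_j:
  a_11 = 370/1850 = 0.20, a_21 = 555/1850 = 0.30
  a_12 = 350/1000 = 0.35, a_22 = 300/1000 = 0.30
I − A =
  [   0.80    -0.35]
  [  -0.30     0.70]
det(I−A) = (0.80)(0.70) − (-0.35)(-0.30) = 0.4550
adj(I−A) = [[0.70, 0.35], [0.30, 0.80]]
(I − A)⁻¹ = adj(I−A) / det(I−A) ≈
  [   1.5385     0.7692]
  [   0.6593     1.7582]
First solve x = (I − A)⁻¹ d = adj(I−A)·d / det(I−A); in particular x_1 = (0.70·300 + 0.35·250) / 0.4550 = 297.50 / 0.4550 ≈ 653.846.
Intermediate flow from 2 to 1: z_21 = a_21 · x_1 = 0.30 × 297.50 / 0.4550 = 89.25 / 0.4550 ≈ 196.2.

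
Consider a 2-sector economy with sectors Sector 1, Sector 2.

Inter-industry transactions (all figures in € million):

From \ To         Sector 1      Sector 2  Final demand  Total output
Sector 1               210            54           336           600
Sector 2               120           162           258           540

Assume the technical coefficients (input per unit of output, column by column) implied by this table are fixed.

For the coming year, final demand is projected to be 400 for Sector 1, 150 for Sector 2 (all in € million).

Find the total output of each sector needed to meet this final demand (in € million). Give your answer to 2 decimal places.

x_1 = 678.16, x_2 = 408.05

Technical coefficients a_ij = z_ij / X_j:
  a_11 = 210/600 = 0.35, a_21 = 120/600 = 0.20
  a_12 = 54/540 = 0.10, a_22 = 162/540 = 0.30
I − A =
  [   0.65    -0.10]
  [  -0.20     0.70]
det(I−A) = (0.65)(0.70) − (-0.10)(-0.20) = 0.4350
adj(I−A) = [[0.70, 0.10], [0.20, 0.65]]
(I − A)⁻¹ = adj(I−A) / det(I−A) ≈
  [   1.6092     0.2299]
  [   0.4598     1.4943]
x = (I − A)⁻¹ d = adj(I−A)·d / det(I−A), with det(I−A) = 0.4350:
  x_1 = (0.70·400 + 0.10·150) / 0.4350 = 295.00 / 0.4350 ≈ 678.16
  x_2 = (0.20·400 + 0.65·150) / 0.4350 = 177.50 / 0.4350 ≈ 408.05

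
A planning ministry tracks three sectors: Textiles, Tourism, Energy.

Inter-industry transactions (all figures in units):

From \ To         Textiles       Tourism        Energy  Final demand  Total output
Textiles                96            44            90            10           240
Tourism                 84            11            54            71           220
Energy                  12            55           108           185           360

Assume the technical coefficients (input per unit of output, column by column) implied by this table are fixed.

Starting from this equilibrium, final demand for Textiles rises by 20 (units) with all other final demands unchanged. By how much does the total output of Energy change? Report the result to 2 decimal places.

Δx_3 = 9.24

Technical coefficients a_ij = z_ij / X_j:
  a_11 = 96/240 = 0.40, a_21 = 84/240 = 0.35, a_31 = 12/240 = 0.05
  a_12 = 44/220 = 0.20, a_22 = 11/220 = 0.05, a_32 = 55/220 = 0.25
  a_13 = 90/360 = 0.25, a_23 = 54/360 = 0.15, a_33 = 108/360 = 0.30
I − A =
  [   0.60    -0.20    -0.25]
  [  -0.35     0.95    -0.15]
  [  -0.05    -0.25     0.70]
Cofactors of I−A, C_ij = (−1)^(i+j)·(minor ij) (rows/columns in the sector order above):
  C_11 = (0.95)(0.70) − (-0.15)(-0.25) = 0.6275
  C_12 = −[(-0.35)(0.70) − (-0.15)(-0.05)] = 0.2525
  C_13 = (-0.35)(-0.25) − (0.95)(-0.05) = 0.1350
  C_21 = −[(-0.20)(0.70) − (-0.25)(-0.25)] = 0.2025
  C_22 = (0.60)(0.70) − (-0.25)(-0.05) = 0.4075
  C_23 = −[(0.60)(-0.25) − (-0.20)(-0.05)] = 0.1600
  C_31 = (-0.20)(-0.15) − (-0.25)(0.95) = 0.2675
  C_32 = −[(0.60)(-0.15) − (-0.25)(-0.35)] = 0.1775
  C_33 = (0.60)(0.95) − (-0.20)(-0.35) = 0.5000
det(I−A) = Σ_j (I−A)_1j·C_1j = (0.60)(0.6275) + (-0.20)(0.2525) + (-0.25)(0.1350) = 0.29225
adj(I−A) = Cᵀ =
  [ 0.6275   0.2025   0.2675]
  [ 0.2525   0.4075   0.1775]
  [ 0.1350   0.1600   0.5000]
(I − A)⁻¹ = adj(I−A) / det(I−A) ≈
  [   2.1471     0.6929     0.9153]
  [   0.8640     1.3944     0.6074]
  [   0.4619     0.5475     1.7109]
Δx = (I − A)⁻¹ Δd with Δd having +20 in the Textiles component and 0 elsewhere.
So Δx_3 = L_31 · (+20), where L_31 = adj(I−A)_31 / det(I−A) = 0.1350 / 0.29225.
Δx_3 = 0.1350 × (+20) / 0.29225 = 2.70 / 0.29225 ≈ 9.24.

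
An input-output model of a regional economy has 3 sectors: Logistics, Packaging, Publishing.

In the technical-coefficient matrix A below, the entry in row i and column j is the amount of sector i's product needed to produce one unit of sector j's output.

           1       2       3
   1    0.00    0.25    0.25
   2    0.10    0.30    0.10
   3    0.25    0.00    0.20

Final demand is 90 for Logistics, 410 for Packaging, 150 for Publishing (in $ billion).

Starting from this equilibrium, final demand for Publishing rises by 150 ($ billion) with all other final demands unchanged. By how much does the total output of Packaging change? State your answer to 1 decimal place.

Δx_2 = 38.3

I − A =
  [   1.00    -0.25    -0.25]
  [  -0.10     0.70    -0.10]
  [  -0.25     0.00     0.80]
Cofactors of I−A, C_ij = (−1)^(i+j)·(minor ij) (rows/columns in the sector order above):
  C_11 = (0.70)(0.80) − (-0.10)(0.00) = 0.5600
  C_12 = −[(-0.10)(0.80) − (-0.10)(-0.25)] = 0.1050
  C_13 = (-0.10)(0.00) − (0.70)(-0.25) = 0.1750
  C_21 = −[(-0.25)(0.80) − (-0.25)(0.00)] = 0.2000
  C_22 = (1.00)(0.80) − (-0.25)(-0.25) = 0.7375
  C_23 = −[(1.00)(0.00) − (-0.25)(-0.25)] = 0.0625
  C_31 = (-0.25)(-0.10) − (-0.25)(0.70) = 0.2000
  C_32 = −[(1.00)(-0.10) − (-0.25)(-0.10)] = 0.1250
  C_33 = (1.00)(0.70) − (-0.25)(-0.10) = 0.6750
det(I−A) = Σ_j (I−A)_1j·C_1j = (1.00)(0.5600) + (-0.25)(0.1050) + (-0.25)(0.1750) = 0.4900
adj(I−A) = Cᵀ =
  [ 0.5600   0.2000   0.2000]
  [ 0.1050   0.7375   0.1250]
  [ 0.1750   0.0625   0.6750]
(I − A)⁻¹ = adj(I−A) / det(I−A) ≈
  [   1.1429     0.4082     0.4082]
  [   0.2143     1.5051     0.2551]
  [   0.3571     0.1276     1.3776]
Δx = (I − A)⁻¹ Δd with Δd having +150 in the Publishing component and 0 elsewhere.
So Δx_2 = L_23 · (+150), where L_23 = adj(I−A)_23 / det(I−A) = 0.1250 / 0.4900.
Δx_2 = 0.1250 × (+150) / 0.4900 = 18.75 / 0.4900 ≈ 38.3.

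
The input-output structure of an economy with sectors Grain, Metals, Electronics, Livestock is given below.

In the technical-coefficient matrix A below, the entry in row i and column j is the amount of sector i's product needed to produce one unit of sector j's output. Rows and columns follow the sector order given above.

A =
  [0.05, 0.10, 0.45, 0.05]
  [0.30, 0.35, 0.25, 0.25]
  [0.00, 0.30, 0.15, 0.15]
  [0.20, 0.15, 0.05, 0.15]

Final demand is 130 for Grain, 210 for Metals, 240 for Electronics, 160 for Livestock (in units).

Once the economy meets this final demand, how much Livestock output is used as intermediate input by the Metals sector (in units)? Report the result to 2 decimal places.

z_42 = 175.90

I − A =
  [   0.95    -0.10    -0.45    -0.05]
  [  -0.30     0.65    -0.25    -0.25]
  [   0.00    -0.30     0.85    -0.15]
  [  -0.20    -0.15    -0.05     0.85]
Compute the cofactors C_ij = (−1)^(i+j)·(3×3 minor ij) of I−A; the adjugate is their transpose:
adj(I−A) = Cᵀ =
  [ 0.359750   0.203500   0.257750   0.126500]
  [ 0.264500   0.657250   0.349250   0.270500]
  [ 0.117750   0.263625   0.450000   0.163875]
  [ 0.138250   0.179375   0.148750   0.387625]
det(I−A) = Σ_j (I−A)_1j·C_1j = (0.95)(0.359750) + (-0.10)(0.264500) + (-0.45)(0.117750) + (-0.05)(0.138250) = 0.2554125
(I − A)⁻¹ = adj(I−A) / det(I−A) ≈
  [   1.4085     0.7968     1.0092     0.4953]
  [   1.0356     2.5733     1.3674     1.0591]
  [   0.4610     1.0322     1.7619     0.6416]
  [   0.5413     0.7023     0.5824     1.5176]
First solve x = (I − A)⁻¹ d = adj(I−A)·d / det(I−A); in particular x_2 = (0.264500·130 + 0.657250·210 + 0.349250·240 + 0.270500·160) / 0.2554125 = 299.5075 / 0.2554125 ≈ 1172.6423.
Intermediate flow from 4 to 2: z_42 = a_42 · x_2 = 0.15 × 299.5075 / 0.2554125 = 44.926125 / 0.2554125 ≈ 175.90.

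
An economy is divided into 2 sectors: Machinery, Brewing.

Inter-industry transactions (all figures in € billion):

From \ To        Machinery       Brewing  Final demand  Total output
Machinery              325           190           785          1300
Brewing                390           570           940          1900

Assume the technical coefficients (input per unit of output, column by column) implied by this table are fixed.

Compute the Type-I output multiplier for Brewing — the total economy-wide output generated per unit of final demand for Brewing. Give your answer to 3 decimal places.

m_2 = 1.717

Technical coefficients a_ij = z_ij / X_j:
  a_11 = 325/1300 = 0.25, a_21 = 390/1300 = 0.30
  a_12 = 190/1900 = 0.10, a_22 = 570/1900 = 0.30
I − A =
  [   0.75    -0.10]
  [  -0.30     0.70]
det(I−A) = (0.75)(0.70) − (-0.10)(-0.30) = 0.4950
adj(I−A) = [[0.70, 0.10], [0.30, 0.75]]
(I − A)⁻¹ = adj(I−A) / det(I−A) ≈
  [   1.4141     0.2020]
  [   0.6061     1.5152]
The output multiplier for sector j is the column-j sum of the Leontief inverse (I − A)⁻¹ = adj(I−A) / det(I−A).
Column 2 of adj(I−A): (0.10, 0.75); det(I−A) = 0.4950.
m_2 = (0.10 + 0.75) / 0.4950 = 0.85 / 0.4950 ≈ 1.717.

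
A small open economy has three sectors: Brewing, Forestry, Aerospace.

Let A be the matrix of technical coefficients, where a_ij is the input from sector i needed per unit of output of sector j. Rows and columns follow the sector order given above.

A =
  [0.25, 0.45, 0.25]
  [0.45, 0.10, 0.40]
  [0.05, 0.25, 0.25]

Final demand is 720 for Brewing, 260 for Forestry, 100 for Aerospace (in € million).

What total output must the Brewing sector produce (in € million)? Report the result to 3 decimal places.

x_B = 2417.749

I − A =
  [   0.75    -0.45    -0.25]
  [  -0.45     0.90    -0.40]
  [  -0.05    -0.25     0.75]
Cofactors of I−A, C_ij = (−1)^(i+j)·(minor ij) (rows/columns in the sector order above):
  C_11 = (0.90)(0.75) − (-0.40)(-0.25) = 0.5750
  C_12 = −[(-0.45)(0.75) − (-0.40)(-0.05)] = 0.3575
  C_13 = (-0.45)(-0.25) − (0.90)(-0.05) = 0.1575
  C_21 = −[(-0.45)(0.75) − (-0.25)(-0.25)] = 0.4000
  C_22 = (0.75)(0.75) − (-0.25)(-0.05) = 0.5500
  C_23 = −[(0.75)(-0.25) − (-0.45)(-0.05)] = 0.2100
  C_31 = (-0.45)(-0.40) − (-0.25)(0.90) = 0.4050
  C_32 = −[(0.75)(-0.40) − (-0.25)(-0.45)] = 0.4125
  C_33 = (0.75)(0.90) − (-0.45)(-0.45) = 0.4725
det(I−A) = Σ_j (I−A)_1j·C_1j = (0.75)(0.5750) + (-0.45)(0.3575) + (-0.25)(0.1575) = 0.2310
adj(I−A) = Cᵀ =
  [ 0.5750   0.4000   0.4050]
  [ 0.3575   0.5500   0.4125]
  [ 0.1575   0.2100   0.4725]
(I − A)⁻¹ = adj(I−A) / det(I−A) ≈
  [   2.4892     1.7316     1.7532]
  [   1.5476     2.3810     1.7857]
  [   0.6818     0.9091     2.0455]
x = (I − A)⁻¹ d = adj(I−A)·d / det(I−A), with det(I−A) = 0.2310:
  x_B = (0.5750·720 + 0.4000·260 + 0.4050·100) / 0.2310 = 558.50 / 0.2310 ≈ 2417.749
  x_F = (0.3575·720 + 0.5500·260 + 0.4125·100) / 0.2310 = 441.65 / 0.2310 ≈ 1911.905
  x_A = (0.1575·720 + 0.2100·260 + 0.4725·100) / 0.2310 = 215.25 / 0.2310 ≈ 931.818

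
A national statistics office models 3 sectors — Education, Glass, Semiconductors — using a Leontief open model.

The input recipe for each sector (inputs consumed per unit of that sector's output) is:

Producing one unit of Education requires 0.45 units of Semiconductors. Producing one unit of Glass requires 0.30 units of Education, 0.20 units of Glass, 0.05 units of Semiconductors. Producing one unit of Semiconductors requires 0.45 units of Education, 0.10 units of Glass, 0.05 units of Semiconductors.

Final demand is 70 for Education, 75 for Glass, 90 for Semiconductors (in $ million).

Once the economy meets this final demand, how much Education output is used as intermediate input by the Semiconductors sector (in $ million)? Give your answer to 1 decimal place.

z_13 = 86.3

I − A =
  [   1.00    -0.30    -0.45]
  [   0.00     0.80    -0.10]
  [  -0.45    -0.05     0.95]
Cofactors of I−A, C_ij = (−1)^(i+j)·(minor ij) (rows/columns in the sector order above):
  C_11 = (0.80)(0.95) − (-0.10)(-0.05) = 0.7550
  C_12 = −[(0.00)(0.95) − (-0.10)(-0.45)] = 0.0450
  C_13 = (0.00)(-0.05) − (0.80)(-0.45) = 0.3600
  C_21 = −[(-0.30)(0.95) − (-0.45)(-0.05)] = 0.3075
  C_22 = (1.00)(0.95) − (-0.45)(-0.45) = 0.7475
  C_23 = −[(1.00)(-0.05) − (-0.30)(-0.45)] = 0.1850
  C_31 = (-0.30)(-0.10) − (-0.45)(0.80) = 0.3900
  C_32 = −[(1.00)(-0.10) − (-0.45)(0.00)] = 0.1000
  C_33 = (1.00)(0.80) − (-0.30)(0.00) = 0.8000
det(I−A) = Σ_j (I−A)_1j·C_1j = (1.00)(0.7550) + (-0.30)(0.0450) + (-0.45)(0.3600) = 0.5795
adj(I−A) = Cᵀ =
  [ 0.7550   0.3075   0.3900]
  [ 0.0450   0.7475   0.1000]
  [ 0.3600   0.1850   0.8000]
(I − A)⁻¹ = adj(I−A) / det(I−A) ≈
  [   1.3028     0.5306     0.6730]
  [   0.0777     1.2899     0.1726]
  [   0.6212     0.3192     1.3805]
First solve x = (I − A)⁻¹ d = adj(I−A)·d / det(I−A); in particular x_3 = (0.3600·70 + 0.1850·75 + 0.8000·90) / 0.5795 = 111.075 / 0.5795 ≈ 191.674.
Intermediate flow from 1 to 3: z_13 = a_13 · x_3 = 0.45 × 111.075 / 0.5795 = 49.98375 / 0.5795 ≈ 86.3.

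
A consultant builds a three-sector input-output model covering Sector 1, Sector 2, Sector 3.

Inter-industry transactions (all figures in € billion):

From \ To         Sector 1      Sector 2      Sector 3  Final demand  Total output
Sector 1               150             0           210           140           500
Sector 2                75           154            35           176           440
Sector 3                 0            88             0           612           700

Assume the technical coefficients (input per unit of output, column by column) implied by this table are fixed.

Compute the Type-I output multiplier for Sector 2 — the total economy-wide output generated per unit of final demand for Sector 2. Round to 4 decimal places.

m_2 = 2.0501

Technical coefficients a_ij = z_ij / X_j:
  a_11 = 150/500 = 0.30, a_21 = 75/500 = 0.15, a_31 = 0/500 = 0.00
  a_12 = 0/440 = 0.00, a_22 = 154/440 = 0.35, a_32 = 88/440 = 0.20
  a_13 = 210/700 = 0.30, a_23 = 35/700 = 0.05, a_33 = 0/700 = 0.00
I − A =
  [   0.70     0.00    -0.30]
  [  -0.15     0.65    -0.05]
  [   0.00    -0.20     1.00]
Cofactors of I−A, C_ij = (−1)^(i+j)·(minor ij) (rows/columns in the sector order above):
  C_11 = (0.65)(1.00) − (-0.05)(-0.20) = 0.6400
  C_12 = −[(-0.15)(1.00) − (-0.05)(0.00)] = 0.1500
  C_13 = (-0.15)(-0.20) − (0.65)(0.00) = 0.0300
  C_21 = −[(0.00)(1.00) − (-0.30)(-0.20)] = 0.0600
  C_22 = (0.70)(1.00) − (-0.30)(0.00) = 0.7000
  C_23 = −[(0.70)(-0.20) − (0.00)(0.00)] = 0.1400
  C_31 = (0.00)(-0.05) − (-0.30)(0.65) = 0.1950
  C_32 = −[(0.70)(-0.05) − (-0.30)(-0.15)] = 0.0800
  C_33 = (0.70)(0.65) − (0.00)(-0.15) = 0.4550
det(I−A) = Σ_j (I−A)_1j·C_1j = (0.70)(0.6400) + (0.00)(0.1500) + (-0.30)(0.0300) = 0.4390
adj(I−A) = Cᵀ =
  [ 0.6400   0.0600   0.1950]
  [ 0.1500   0.7000   0.0800]
  [ 0.0300   0.1400   0.4550]
(I − A)⁻¹ = adj(I−A) / det(I−A) ≈
  [   1.45786     0.13667     0.44419]
  [   0.34169     1.59453     0.18223]
  [   0.06834     0.31891     1.03645]
The output multiplier for sector j is the column-j sum of the Leontief inverse (I − A)⁻¹ = adj(I−A) / det(I−A).
Column 2 of adj(I−A): (0.0600, 0.7000, 0.1400); det(I−A) = 0.4390.
m_2 = (0.0600 + 0.7000 + 0.1400) / 0.4390 = 0.90 / 0.4390 ≈ 2.0501.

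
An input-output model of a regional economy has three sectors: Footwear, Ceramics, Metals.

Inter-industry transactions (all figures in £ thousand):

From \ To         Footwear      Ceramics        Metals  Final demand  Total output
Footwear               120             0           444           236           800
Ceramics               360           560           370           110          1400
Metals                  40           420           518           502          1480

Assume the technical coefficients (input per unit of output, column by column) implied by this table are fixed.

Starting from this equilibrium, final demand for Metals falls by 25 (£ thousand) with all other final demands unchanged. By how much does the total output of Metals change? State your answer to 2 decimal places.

Technical coefficients a_ij = z_ij / X_j:
  a_11 = 120/800 = 0.15, a_21 = 360/800 = 0.45, a_31 = 40/800 = 0.05
  a_12 = 0/1400 = 0.00, a_22 = 560/1400 = 0.40, a_32 = 420/1400 = 0.30
  a_13 = 444/1480 = 0.30, a_23 = 370/1480 = 0.25, a_33 = 518/1480 = 0.35
I − A =
  [   0.85     0.00    -0.30]
  [  -0.45     0.60    -0.25]
  [  -0.05    -0.30     0.65]
Cofactors of I−A, C_ij = (−1)^(i+j)·(minor ij) (rows/columns in the sector order above):
  C_11 = (0.60)(0.65) − (-0.25)(-0.30) = 0.3150
  C_12 = −[(-0.45)(0.65) − (-0.25)(-0.05)] = 0.3050
  C_13 = (-0.45)(-0.30) − (0.60)(-0.05) = 0.1650
  C_21 = −[(0.00)(0.65) − (-0.30)(-0.30)] = 0.0900
  C_22 = (0.85)(0.65) − (-0.30)(-0.05) = 0.5375
  C_23 = −[(0.85)(-0.30) − (0.00)(-0.05)] = 0.2550
  C_31 = (0.00)(-0.25) − (-0.30)(0.60) = 0.1800
  C_32 = −[(0.85)(-0.25) − (-0.30)(-0.45)] = 0.3475
  C_33 = (0.85)(0.60) − (0.00)(-0.45) = 0.5100
det(I−A) = Σ_j (I−A)_1j·C_1j = (0.85)(0.3150) + (0.00)(0.3050) + (-0.30)(0.1650) = 0.21825
adj(I−A) = Cᵀ =
  [ 0.3150   0.0900   0.1800]
  [ 0.3050   0.5375   0.3475]
  [ 0.1650   0.2550   0.5100]
(I − A)⁻¹ = adj(I−A) / det(I−A) ≈
  [   1.4433     0.4124     0.8247]
  [   1.3975     2.4628     1.5922]
  [   0.7560     1.1684     2.3368]
Δx = (I − A)⁻¹ Δd with Δd having -25 in the Metals component and 0 elsewhere.
So Δx_3 = L_33 · (-25), where L_33 = adj(I−A)_33 / det(I−A) = 0.5100 / 0.21825.
Δx_3 = 0.5100 × (-25) / 0.21825 = -12.75 / 0.21825 ≈ -58.42.

Δx_3 = -58.42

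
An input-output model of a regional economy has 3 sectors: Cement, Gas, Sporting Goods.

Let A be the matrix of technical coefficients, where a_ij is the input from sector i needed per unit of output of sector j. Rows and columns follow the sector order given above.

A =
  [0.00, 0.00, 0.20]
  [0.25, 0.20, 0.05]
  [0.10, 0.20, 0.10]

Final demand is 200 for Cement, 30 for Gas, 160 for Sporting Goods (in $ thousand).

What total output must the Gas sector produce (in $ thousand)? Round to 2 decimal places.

I − A =
  [   1.00     0.00    -0.20]
  [  -0.25     0.80    -0.05]
  [  -0.10    -0.20     0.90]
Cofactors of I−A, C_ij = (−1)^(i+j)·(minor ij) (rows/columns in the sector order above):
  C_11 = (0.80)(0.90) − (-0.05)(-0.20) = 0.7100
  C_12 = −[(-0.25)(0.90) − (-0.05)(-0.10)] = 0.2300
  C_13 = (-0.25)(-0.20) − (0.80)(-0.10) = 0.1300
  C_21 = −[(0.00)(0.90) − (-0.20)(-0.20)] = 0.0400
  C_22 = (1.00)(0.90) − (-0.20)(-0.10) = 0.8800
  C_23 = −[(1.00)(-0.20) − (0.00)(-0.10)] = 0.2000
  C_31 = (0.00)(-0.05) − (-0.20)(0.80) = 0.1600
  C_32 = −[(1.00)(-0.05) − (-0.20)(-0.25)] = 0.1000
  C_33 = (1.00)(0.80) − (0.00)(-0.25) = 0.8000
det(I−A) = Σ_j (I−A)_1j·C_1j = (1.00)(0.7100) + (0.00)(0.2300) + (-0.20)(0.1300) = 0.6840
adj(I−A) = Cᵀ =
  [ 0.7100   0.0400   0.1600]
  [ 0.2300   0.8800   0.1000]
  [ 0.1300   0.2000   0.8000]
(I − A)⁻¹ = adj(I−A) / det(I−A) ≈
  [   1.0380     0.0585     0.2339]
  [   0.3363     1.2865     0.1462]
  [   0.1901     0.2924     1.1696]
x = (I − A)⁻¹ d = adj(I−A)·d / det(I−A), with det(I−A) = 0.6840:
  x_1 = (0.7100·200 + 0.0400·30 + 0.1600·160) / 0.6840 = 168.80 / 0.6840 ≈ 246.78
  x_2 = (0.2300·200 + 0.8800·30 + 0.1000·160) / 0.6840 = 88.40 / 0.6840 ≈ 129.24
  x_3 = (0.1300·200 + 0.2000·30 + 0.8000·160) / 0.6840 = 160.00 / 0.6840 ≈ 233.92

x_2 = 129.24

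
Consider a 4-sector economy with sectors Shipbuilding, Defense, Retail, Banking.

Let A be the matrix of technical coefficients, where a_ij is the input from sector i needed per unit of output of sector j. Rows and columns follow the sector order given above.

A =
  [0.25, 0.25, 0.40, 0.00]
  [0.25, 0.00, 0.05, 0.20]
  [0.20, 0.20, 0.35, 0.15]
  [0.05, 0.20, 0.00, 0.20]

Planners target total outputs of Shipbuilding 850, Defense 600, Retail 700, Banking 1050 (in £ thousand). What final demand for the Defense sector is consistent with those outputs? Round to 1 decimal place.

d_D = 142.5

I − A =
  [   0.75    -0.25    -0.40     0.00]
  [  -0.25     1.00    -0.05    -0.20]
  [  -0.20    -0.20     0.65    -0.15]
  [  -0.05    -0.20     0.00     0.80]
d = (I − A) x:
  d_S = (+0.75)·850 + (-0.25)·600 + (-0.40)·700 + (+0.00)·1050 = 207.5
  d_D = (-0.25)·850 + (+1.00)·600 + (-0.05)·700 + (-0.20)·1050 = 142.5
  d_R = (-0.20)·850 + (-0.20)·600 + (+0.65)·700 + (-0.15)·1050 = 7.5
  d_B = (-0.05)·850 + (-0.20)·600 + (+0.00)·700 + (+0.80)·1050 = 677.5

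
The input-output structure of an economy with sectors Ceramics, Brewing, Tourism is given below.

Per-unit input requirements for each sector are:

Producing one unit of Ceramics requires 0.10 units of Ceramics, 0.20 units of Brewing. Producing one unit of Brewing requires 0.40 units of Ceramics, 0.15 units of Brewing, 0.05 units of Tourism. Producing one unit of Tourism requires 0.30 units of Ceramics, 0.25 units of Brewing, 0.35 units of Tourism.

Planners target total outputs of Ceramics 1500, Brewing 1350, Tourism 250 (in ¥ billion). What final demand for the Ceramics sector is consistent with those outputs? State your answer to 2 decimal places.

d_C = 735.00

I − A =
  [   0.90    -0.40    -0.30]
  [  -0.20     0.85    -0.25]
  [   0.00    -0.05     0.65]
d = (I − A) x:
  d_C = (+0.90)·1500 + (-0.40)·1350 + (-0.30)·250 = 735.00
  d_B = (-0.20)·1500 + (+0.85)·1350 + (-0.25)·250 = 785.00
  d_T = (+0.00)·1500 + (-0.05)·1350 + (+0.65)·250 = 95.00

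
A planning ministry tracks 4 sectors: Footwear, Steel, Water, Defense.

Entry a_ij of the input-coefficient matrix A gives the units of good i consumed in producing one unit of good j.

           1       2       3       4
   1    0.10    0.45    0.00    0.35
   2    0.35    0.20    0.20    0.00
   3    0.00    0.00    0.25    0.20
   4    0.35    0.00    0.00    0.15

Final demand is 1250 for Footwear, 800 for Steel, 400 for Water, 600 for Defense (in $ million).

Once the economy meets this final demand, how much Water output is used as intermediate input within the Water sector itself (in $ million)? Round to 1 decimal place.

z_33 = 282.2

I − A =
  [   0.90    -0.45     0.00    -0.35]
  [  -0.35     0.80    -0.20     0.00]
  [   0.00     0.00     0.75    -0.20]
  [  -0.35     0.00     0.00     0.85]
Compute the cofactors C_ij = (−1)^(i+j)·(3×3 minor ij) of I−A; the adjugate is their transpose:
adj(I−A) = Cᵀ =
  [ 0.510000   0.286875   0.076500   0.228000]
  [ 0.237125   0.481875   0.128500   0.127875]
  [ 0.056000   0.031500   0.380125   0.112500]
  [ 0.210000   0.118125   0.031500   0.421875]
det(I−A) = Σ_j (I−A)_1j·C_1j = (0.90)(0.510000) + (-0.45)(0.237125) + (0.00)(0.056000) + (-0.35)(0.210000) = 0.27879375
(I − A)⁻¹ = adj(I−A) / det(I−A) ≈
  [   1.8293     1.0290     0.2744     0.8178]
  [   0.8505     1.7284     0.4609     0.4587]
  [   0.2009     0.1130     1.3635     0.4035]
  [   0.7532     0.4237     0.1130     1.5132]
First solve x = (I − A)⁻¹ d = adj(I−A)·d / det(I−A); in particular x_3 = (0.056000·1250 + 0.031500·800 + 0.380125·400 + 0.112500·600) / 0.27879375 = 314.75 / 0.27879375 ≈ 1128.971.
Intermediate flow from 3 to 3: z_33 = a_33 · x_3 = 0.25 × 314.75 / 0.27879375 = 78.6875 / 0.27879375 ≈ 282.2.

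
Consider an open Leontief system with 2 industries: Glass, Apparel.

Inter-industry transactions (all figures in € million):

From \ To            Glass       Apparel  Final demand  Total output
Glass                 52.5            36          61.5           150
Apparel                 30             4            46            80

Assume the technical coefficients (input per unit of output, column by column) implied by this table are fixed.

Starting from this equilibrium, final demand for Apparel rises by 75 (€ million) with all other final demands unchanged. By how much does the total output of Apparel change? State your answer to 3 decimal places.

Δx_2 = 92.417

Technical coefficients a_ij = z_ij / X_j:
  a_11 = 52.5/150 = 0.35, a_21 = 30/150 = 0.20
  a_12 = 36/80 = 0.45, a_22 = 4/80 = 0.05
I − A =
  [   0.65    -0.45]
  [  -0.20     0.95]
det(I−A) = (0.65)(0.95) − (-0.45)(-0.20) = 0.5275
adj(I−A) = [[0.95, 0.45], [0.20, 0.65]]
(I − A)⁻¹ = adj(I−A) / det(I−A) ≈
  [   1.8009     0.8531]
  [   0.3791     1.2322]
Δx = (I − A)⁻¹ Δd with Δd having +75 in the Apparel component and 0 elsewhere.
So Δx_2 = L_22 · (+75), where L_22 = adj(I−A)_22 / det(I−A) = 0.65 / 0.5275.
Δx_2 = 0.65 × (+75) / 0.5275 = 48.75 / 0.5275 ≈ 92.417.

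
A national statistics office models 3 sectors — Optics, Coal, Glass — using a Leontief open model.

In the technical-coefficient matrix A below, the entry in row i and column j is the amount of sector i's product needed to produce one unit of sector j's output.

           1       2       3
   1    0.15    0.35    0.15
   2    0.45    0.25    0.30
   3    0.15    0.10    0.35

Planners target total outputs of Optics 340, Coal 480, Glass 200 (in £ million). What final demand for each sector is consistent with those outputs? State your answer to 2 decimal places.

d_1 = 91.00, d_2 = 147.00, d_3 = 31.00

I − A =
  [   0.85    -0.35    -0.15]
  [  -0.45     0.75    -0.30]
  [  -0.15    -0.10     0.65]
d = (I − A) x:
  d_1 = (+0.85)·340 + (-0.35)·480 + (-0.15)·200 = 91.00
  d_2 = (-0.45)·340 + (+0.75)·480 + (-0.30)·200 = 147.00
  d_3 = (-0.15)·340 + (-0.10)·480 + (+0.65)·200 = 31.00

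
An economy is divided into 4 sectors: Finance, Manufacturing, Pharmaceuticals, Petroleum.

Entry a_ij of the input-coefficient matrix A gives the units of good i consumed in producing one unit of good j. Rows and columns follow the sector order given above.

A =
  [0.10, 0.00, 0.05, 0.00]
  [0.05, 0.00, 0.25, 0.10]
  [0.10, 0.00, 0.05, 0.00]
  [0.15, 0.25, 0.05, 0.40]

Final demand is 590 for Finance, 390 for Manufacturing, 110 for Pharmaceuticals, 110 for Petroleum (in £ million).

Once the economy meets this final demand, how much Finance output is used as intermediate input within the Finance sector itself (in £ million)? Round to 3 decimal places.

I − A =
  [   0.90     0.00    -0.05     0.00]
  [  -0.05     1.00    -0.25    -0.10]
  [  -0.10     0.00     0.95     0.00]
  [  -0.15    -0.25    -0.05     0.60]
Compute the cofactors C_ij = (−1)^(i+j)·(3×3 minor ij) of I−A; the adjugate is their transpose:
adj(I−A) = Cᵀ =
  [ 0.546250   0.000000   0.028750   0.000000]
  [ 0.058250   0.510000   0.141750   0.085000]
  [ 0.057500   0.000000   0.517500   0.000000]
  [ 0.165625   0.212500   0.109375   0.850000]
det(I−A) = Σ_j (I−A)_1j·C_1j = (0.90)(0.546250) + (0.00)(0.058250) + (-0.05)(0.057500) + (0.00)(0.165625) = 0.48875
(I − A)⁻¹ = adj(I−A) / det(I−A) ≈
  [   1.1176     0.0000     0.0588     0.0000]
  [   0.1192     1.0435     0.2900     0.1739]
  [   0.1176     0.0000     1.0588     0.0000]
  [   0.3389     0.4348     0.2238     1.7391]
First solve x = (I − A)⁻¹ d = adj(I−A)·d / det(I−A); in particular x_1 = (0.546250·590 + 0.000000·390 + 0.028750·110 + 0.000000·110) / 0.48875 = 325.45 / 0.48875 ≈ 665.88235.
Intermediate flow from 1 to 1: z_11 = a_11 · x_1 = 0.10 × 325.45 / 0.48875 = 32.545 / 0.48875 ≈ 66.588.

z_11 = 66.588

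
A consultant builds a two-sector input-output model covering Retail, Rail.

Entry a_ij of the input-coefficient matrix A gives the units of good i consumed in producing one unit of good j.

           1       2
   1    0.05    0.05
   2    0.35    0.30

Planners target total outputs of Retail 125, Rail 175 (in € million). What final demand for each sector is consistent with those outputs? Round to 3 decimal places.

d_1 = 110.000, d_2 = 78.750

I − A =
  [   0.95    -0.05]
  [  -0.35     0.70]
d = (I − A) x:
  d_1 = (+0.95)·125 + (-0.05)·175 = 110.000
  d_2 = (-0.35)·125 + (+0.70)·175 = 78.750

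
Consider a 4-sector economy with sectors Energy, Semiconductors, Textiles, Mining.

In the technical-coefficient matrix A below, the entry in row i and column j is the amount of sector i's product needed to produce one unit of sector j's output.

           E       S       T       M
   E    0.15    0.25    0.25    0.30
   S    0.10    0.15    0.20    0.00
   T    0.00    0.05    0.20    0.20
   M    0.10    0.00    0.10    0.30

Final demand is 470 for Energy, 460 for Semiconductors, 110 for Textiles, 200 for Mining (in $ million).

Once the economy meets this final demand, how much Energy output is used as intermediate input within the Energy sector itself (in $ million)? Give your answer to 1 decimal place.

I − A =
  [   0.85    -0.25    -0.25    -0.30]
  [  -0.10     0.85    -0.20     0.00]
  [   0.00    -0.05     0.80    -0.20]
  [  -0.10     0.00    -0.10     0.70]
Compute the cofactors C_ij = (−1)^(i+j)·(3×3 minor ij) of I−A; the adjugate is their transpose:
adj(I−A) = Cᵀ =
  [ 0.45200   0.14525   0.20925   0.25350]
  [ 0.05800   0.43000   0.13350   0.06300]
  [ 0.02050   0.03325   0.46275   0.14100]
  [ 0.06750   0.02550   0.09600   0.54825]
det(I−A) = Σ_j (I−A)_1j·C_1j = (0.85)(0.45200) + (-0.25)(0.05800) + (-0.25)(0.02050) + (-0.30)(0.06750) = 0.344325
(I − A)⁻¹ = adj(I−A) / det(I−A) ≈
  [   1.3127     0.4218     0.6077     0.7362]
  [   0.1684     1.2488     0.3877     0.1830]
  [   0.0595     0.0966     1.3439     0.4095]
  [   0.1960     0.0741     0.2788     1.5922]
First solve x = (I − A)⁻¹ d = adj(I−A)·d / det(I−A); in particular x_E = (0.45200·470 + 0.14525·460 + 0.20925·110 + 0.25350·200) / 0.344325 = 352.9725 / 0.344325 ≈ 1025.114.
Intermediate flow from E to E: z_EE = a_EE · x_E = 0.15 × 352.9725 / 0.344325 = 52.945875 / 0.344325 ≈ 153.8.

z_EE = 153.8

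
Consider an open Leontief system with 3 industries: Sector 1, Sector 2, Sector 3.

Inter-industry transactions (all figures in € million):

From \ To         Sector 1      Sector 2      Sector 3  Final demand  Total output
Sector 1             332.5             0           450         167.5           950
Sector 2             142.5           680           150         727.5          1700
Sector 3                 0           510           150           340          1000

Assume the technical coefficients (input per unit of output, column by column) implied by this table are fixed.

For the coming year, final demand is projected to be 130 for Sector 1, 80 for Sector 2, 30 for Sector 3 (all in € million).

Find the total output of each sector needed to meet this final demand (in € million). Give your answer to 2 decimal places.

x_1 = 281.38, x_2 = 233.07, x_3 = 117.55

Technical coefficients a_ij = z_ij / X_j:
  a_11 = 332.5/950 = 0.35, a_21 = 142.5/950 = 0.15, a_31 = 0/950 = 0.00
  a_12 = 0/1700 = 0.00, a_22 = 680/1700 = 0.40, a_32 = 510/1700 = 0.30
  a_13 = 450/1000 = 0.45, a_23 = 150/1000 = 0.15, a_33 = 150/1000 = 0.15
I − A =
  [   0.65     0.00    -0.45]
  [  -0.15     0.60    -0.15]
  [   0.00    -0.30     0.85]
Cofactors of I−A, C_ij = (−1)^(i+j)·(minor ij) (rows/columns in the sector order above):
  C_11 = (0.60)(0.85) − (-0.15)(-0.30) = 0.4650
  C_12 = −[(-0.15)(0.85) − (-0.15)(0.00)] = 0.1275
  C_13 = (-0.15)(-0.30) − (0.60)(0.00) = 0.0450
  C_21 = −[(0.00)(0.85) − (-0.45)(-0.30)] = 0.1350
  C_22 = (0.65)(0.85) − (-0.45)(0.00) = 0.5525
  C_23 = −[(0.65)(-0.30) − (0.00)(0.00)] = 0.1950
  C_31 = (0.00)(-0.15) − (-0.45)(0.60) = 0.2700
  C_32 = −[(0.65)(-0.15) − (-0.45)(-0.15)] = 0.1650
  C_33 = (0.65)(0.60) − (0.00)(-0.15) = 0.3900
det(I−A) = Σ_j (I−A)_1j·C_1j = (0.65)(0.4650) + (0.00)(0.1275) + (-0.45)(0.0450) = 0.2820
adj(I−A) = Cᵀ =
  [ 0.4650   0.1350   0.2700]
  [ 0.1275   0.5525   0.1650]
  [ 0.0450   0.1950   0.3900]
(I − A)⁻¹ = adj(I−A) / det(I−A) ≈
  [   1.6489     0.4787     0.9574]
  [   0.4521     1.9592     0.5851]
  [   0.1596     0.6915     1.3830]
x = (I − A)⁻¹ d = adj(I−A)·d / det(I−A), with det(I−A) = 0.2820:
  x_1 = (0.4650·130 + 0.1350·80 + 0.2700·30) / 0.2820 = 79.35 / 0.2820 ≈ 281.38
  x_2 = (0.1275·130 + 0.5525·80 + 0.1650·30) / 0.2820 = 65.725 / 0.2820 ≈ 233.07
  x_3 = (0.0450·130 + 0.1950·80 + 0.3900·30) / 0.2820 = 33.15 / 0.2820 ≈ 117.55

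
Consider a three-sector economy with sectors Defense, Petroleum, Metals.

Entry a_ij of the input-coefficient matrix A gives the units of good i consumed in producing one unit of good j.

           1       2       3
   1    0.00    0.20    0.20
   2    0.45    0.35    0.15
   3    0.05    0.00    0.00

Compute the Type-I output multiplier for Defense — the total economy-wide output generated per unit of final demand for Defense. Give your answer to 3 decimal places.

m_1 = 2.065

I − A =
  [   1.00    -0.20    -0.20]
  [  -0.45     0.65    -0.15]
  [  -0.05     0.00     1.00]
Cofactors of I−A, C_ij = (−1)^(i+j)·(minor ij) (rows/columns in the sector order above):
  C_11 = (0.65)(1.00) − (-0.15)(0.00) = 0.6500
  C_12 = −[(-0.45)(1.00) − (-0.15)(-0.05)] = 0.4575
  C_13 = (-0.45)(0.00) − (0.65)(-0.05) = 0.0325
  C_21 = −[(-0.20)(1.00) − (-0.20)(0.00)] = 0.2000
  C_22 = (1.00)(1.00) − (-0.20)(-0.05) = 0.9900
  C_23 = −[(1.00)(0.00) − (-0.20)(-0.05)] = 0.0100
  C_31 = (-0.20)(-0.15) − (-0.20)(0.65) = 0.1600
  C_32 = −[(1.00)(-0.15) − (-0.20)(-0.45)] = 0.2400
  C_33 = (1.00)(0.65) − (-0.20)(-0.45) = 0.5600
det(I−A) = Σ_j (I−A)_1j·C_1j = (1.00)(0.6500) + (-0.20)(0.4575) + (-0.20)(0.0325) = 0.5520
adj(I−A) = Cᵀ =
  [ 0.6500   0.2000   0.1600]
  [ 0.4575   0.9900   0.2400]
  [ 0.0325   0.0100   0.5600]
(I − A)⁻¹ = adj(I−A) / det(I−A) ≈
  [   1.1775     0.3623     0.2899]
  [   0.8288     1.7935     0.4348]
  [   0.0589     0.0181     1.0145]
The output multiplier for sector j is the column-j sum of the Leontief inverse (I − A)⁻¹ = adj(I−A) / det(I−A).
Column 1 of adj(I−A): (0.6500, 0.4575, 0.0325); det(I−A) = 0.5520.
m_1 = (0.6500 + 0.4575 + 0.0325) / 0.5520 = 1.14 / 0.5520 ≈ 2.065.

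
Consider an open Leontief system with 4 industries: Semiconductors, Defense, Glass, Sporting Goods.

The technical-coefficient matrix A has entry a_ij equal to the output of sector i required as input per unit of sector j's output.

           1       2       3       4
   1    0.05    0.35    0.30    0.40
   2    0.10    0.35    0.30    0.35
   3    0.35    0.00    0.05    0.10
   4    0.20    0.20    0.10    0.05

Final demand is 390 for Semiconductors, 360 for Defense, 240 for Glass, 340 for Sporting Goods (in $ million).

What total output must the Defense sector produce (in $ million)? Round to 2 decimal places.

I − A =
  [   0.95    -0.35    -0.30    -0.40]
  [  -0.10     0.65    -0.30    -0.35]
  [  -0.35     0.00     0.95    -0.10]
  [  -0.20    -0.20    -0.10     0.95]
Compute the cofactors C_ij = (−1)^(i+j)·(3×3 minor ij) of I−A; the adjugate is their transpose:
adj(I−A) = Cᵀ =
  [ 0.507625   0.394375   0.326250   0.393375]
  [ 0.273750   0.652125   0.333500   0.390625]
  [ 0.206625   0.170375   0.402375   0.192125]
  [ 0.186250   0.238250   0.181250   0.448375]
det(I−A) = Σ_j (I−A)_1j·C_1j = (0.95)(0.507625) + (-0.35)(0.273750) + (-0.30)(0.206625) + (-0.40)(0.186250) = 0.24994375
(I − A)⁻¹ = adj(I−A) / det(I−A) ≈
  [   2.0310     1.5779     1.3053     1.5739]
  [   1.0952     2.6091     1.3343     1.5629]
  [   0.8267     0.6817     1.6099     0.7687]
  [   0.7452     0.9532     0.7252     1.7939]
x = (I − A)⁻¹ d = adj(I−A)·d / det(I−A), with det(I−A) = 0.24994375:
  x_1 = (0.507625·390 + 0.394375·360 + 0.326250·240 + 0.393375·340) / 0.24994375 = 551.99625 / 0.24994375 ≈ 2208.48
  x_2 = (0.273750·390 + 0.652125·360 + 0.333500·240 + 0.390625·340) / 0.24994375 = 554.38 / 0.24994375 ≈ 2218.02
  x_3 = (0.206625·390 + 0.170375·360 + 0.402375·240 + 0.192125·340) / 0.24994375 = 303.81125 / 0.24994375 ≈ 1215.52
  x_4 = (0.186250·390 + 0.238250·360 + 0.181250·240 + 0.448375·340) / 0.24994375 = 354.355 / 0.24994375 ≈ 1417.74

x_2 = 2218.02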